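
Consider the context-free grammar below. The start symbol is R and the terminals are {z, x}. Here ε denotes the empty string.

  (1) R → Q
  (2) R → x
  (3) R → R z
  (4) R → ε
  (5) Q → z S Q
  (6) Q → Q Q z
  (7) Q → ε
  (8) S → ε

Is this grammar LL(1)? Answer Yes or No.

No

FIRST(R) = {ε, x, z}
FIRST(Q) = {ε, z}
FIRST(S) = {ε}
FOLLOW(R) = {$, z}
FOLLOW(Q) = {$, z}
FOLLOW(S) = {$, z}
Cell M[Q, z] receives both Q → z S Q and Q → Q Q z and Q → ε — the grammar is not LL(1).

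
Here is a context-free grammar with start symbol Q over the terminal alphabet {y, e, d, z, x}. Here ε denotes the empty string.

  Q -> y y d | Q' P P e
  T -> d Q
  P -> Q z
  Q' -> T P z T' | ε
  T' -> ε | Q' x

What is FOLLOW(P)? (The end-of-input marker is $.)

FIRST(T): from T->d Q we get {d}. So FIRST(T) = {d}.
FIRST(Q'): from Q'->T P z T' we get {d}; from Q'->ε we get {ε}. So FIRST(Q') = {ε, d}.
FIRST(T'): from T'->ε we get {ε}; from T'->Q' x we get {d, x}. So FIRST(T') = {ε, d, x}.
FIRST(Q): from Q->y y d we get {y}; from Q->Q' P P e we get {d, y}. So FIRST(Q) = {d, y}.
FIRST(P): from P->Q z we get {d, y}. So FIRST(P) = {d, y}.
FOLLOW(Q) includes $ since Q is the start symbol.
FOLLOW(T): in Q'->T P z T', T is followed by P z T' with FIRST {d, y}. Thus FOLLOW(T) = {d, y}.
FOLLOW(Q): in T->d Q, the suffix after Q is empty, so FOLLOW(Q) ⊇ FOLLOW(T) = {d, y}; in P->Q z, Q is followed by z with FIRST {z}. Thus FOLLOW(Q) = {$, d, y, z}.
FOLLOW(P): in Q->Q' P P e (occurrence 1), P is followed by P e with FIRST {d, y}; in Q->Q' P P e (occurrence 2), P is followed by e with FIRST {e}; in Q'->T P z T', P is followed by z T' with FIRST {z}. Thus FOLLOW(P) = {d, e, y, z}.
FOLLOW(Q'): in Q->Q' P P e, Q' is followed by P P e with FIRST {d, y}; in T'->Q' x, Q' is followed by x with FIRST {x}. Thus FOLLOW(Q') = {d, x, y}.
FOLLOW(T'): in Q'->T P z T', the suffix after T' is empty, so FOLLOW(T') ⊇ FOLLOW(Q') = {d, x, y}. Thus FOLLOW(T') = {d, x, y}.

{d, e, y, z}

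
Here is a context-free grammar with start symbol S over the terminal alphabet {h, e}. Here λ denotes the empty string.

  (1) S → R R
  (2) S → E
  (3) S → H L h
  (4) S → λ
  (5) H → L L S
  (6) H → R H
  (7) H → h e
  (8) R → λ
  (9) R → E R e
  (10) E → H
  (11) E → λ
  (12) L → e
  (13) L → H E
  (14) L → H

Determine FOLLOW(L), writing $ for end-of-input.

FIRST(S) = {λ, e, h}  (via R R, E, H L h)
FIRST(H) = {e, h}  (via L L S, R H)
FIRST(E) = {λ, e, h}  (via H)
FIRST(L) = {e, h}  (via H E, H)
FIRST(R) = {λ, e, h}  (via E R e)
FOLLOW(S) includes $ since S is the start symbol.
FOLLOW(S): in H→L L S, the suffix after S is empty, so FOLLOW(S) ⊇ FOLLOW(H) = {$, e, h}. Thus FOLLOW(S) = {$, e, h}.
FOLLOW(R): in S→R R (occurrence 1), R is followed by R with FIRST {λ, e, h}; in S→R R (occurrence 1), the suffix after R is nullable, so FOLLOW(R) ⊇ FOLLOW(S) = {$, e, h}; in S→R R (occurrence 2), the suffix after R is empty, so FOLLOW(R) ⊇ FOLLOW(S) = {$, e, h}; in H→R H, R is followed by H with FIRST {e, h}; in R→E R e, R is followed by e with FIRST {e}. Thus FOLLOW(R) = {$, e, h}.
FOLLOW(H): in S→H L h, H is followed by L h with FIRST {e, h}; in H→R H, the suffix after H is empty (adds nothing new); in E→H, the suffix after H is empty, so FOLLOW(H) ⊇ FOLLOW(E) = {$, e, h}; in L→H E, H is followed by E with FIRST {λ, e, h}; in L→H E, the suffix after H is nullable, so FOLLOW(H) ⊇ FOLLOW(L) = {$, e, h}; in L→H, the suffix after H is empty, so FOLLOW(H) ⊇ FOLLOW(L) = {$, e, h}. Thus FOLLOW(H) = {$, e, h}.
FOLLOW(L): in S→H L h, L is followed by h with FIRST {h}; in H→L L S (occurrence 1), L is followed by L S with FIRST {e, h}; in H→L L S (occurrence 2), L is followed by S with FIRST {λ, e, h}; in H→L L S (occurrence 2), the suffix after L is nullable, so FOLLOW(L) ⊇ FOLLOW(H) = {$, e, h}. Thus FOLLOW(L) = {$, e, h}.
FOLLOW(E): in S→E, the suffix after E is empty, so FOLLOW(E) ⊇ FOLLOW(S) = {$, e, h}; in R→E R e, E is followed by R e with FIRST {e, h}; in L→H E, the suffix after E is empty, so FOLLOW(E) ⊇ FOLLOW(L) = {$, e, h}. Thus FOLLOW(E) = {$, e, h}.

{$, e, h}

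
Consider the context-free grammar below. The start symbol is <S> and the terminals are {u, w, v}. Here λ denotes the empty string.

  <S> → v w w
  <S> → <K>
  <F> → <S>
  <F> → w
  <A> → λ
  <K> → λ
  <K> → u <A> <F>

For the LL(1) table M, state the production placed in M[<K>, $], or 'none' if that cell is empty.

FIRST(<A>) = {λ}
FIRST(<K>) = {λ, u}
FIRST(<S>) = {λ, u, v}  (via <K>)
FIRST(<F>) = {λ, u, v, w}  (via <S>)
FOLLOW(<S>) includes $ since <S> is the start symbol.
FOLLOW(<S>): in <F>→<S>, the suffix after <S> is empty, so FOLLOW(<S>) ⊇ FOLLOW(<F>) = {$}. Thus FOLLOW(<S>) = {$}.
FOLLOW(<K>): in <S>→<K>, the suffix after <K> is empty, so FOLLOW(<K>) ⊇ FOLLOW(<S>) = {$}. Thus FOLLOW(<K>) = {$}.
For <K> → λ: FIRST(λ) = {λ}, so it goes in M[<K>, t] for t ∈ {}; since λ ∈ FIRST, also for every t ∈ FOLLOW(<K>) = {$}.
For <K> → u <A> <F>: FIRST(u <A> <F>) = {u}, so it goes in M[<K>, t] for t ∈ {u}.

<K> → λ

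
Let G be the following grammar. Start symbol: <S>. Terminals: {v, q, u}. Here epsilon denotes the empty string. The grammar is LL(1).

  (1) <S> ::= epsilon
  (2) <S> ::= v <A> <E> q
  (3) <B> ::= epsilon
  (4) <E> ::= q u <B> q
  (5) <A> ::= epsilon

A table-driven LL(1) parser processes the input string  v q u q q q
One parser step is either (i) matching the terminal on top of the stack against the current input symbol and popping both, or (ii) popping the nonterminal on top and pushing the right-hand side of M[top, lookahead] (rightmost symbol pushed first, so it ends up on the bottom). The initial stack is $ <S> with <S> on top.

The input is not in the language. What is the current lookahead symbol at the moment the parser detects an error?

step 1: stack=$ <S>  input=v q u q q q $  — expand <S> ::= v <A> <E> q
step 2: stack=$ q <E> <A> v  input=v q u q q q $  — match v
step 3: stack=$ q <E> <A>  input=q u q q q $  — expand <A> ::= epsilon
step 4: stack=$ q <E>  input=q u q q q $  — expand <E> ::= q u <B> q
step 5: stack=$ q q <B> u q  input=q u q q q $  — match q
step 6: stack=$ q q <B> u  input=u q q q $  — match u
step 7: stack=$ q q <B>  input=q q q $  — expand <B> ::= epsilon
step 8: stack=$ q q  input=q q q $  — match q
step 9: stack=$ q  input=q q $  — match q
step 10: stack=$  input=q $  — error: stack empty but input remains

q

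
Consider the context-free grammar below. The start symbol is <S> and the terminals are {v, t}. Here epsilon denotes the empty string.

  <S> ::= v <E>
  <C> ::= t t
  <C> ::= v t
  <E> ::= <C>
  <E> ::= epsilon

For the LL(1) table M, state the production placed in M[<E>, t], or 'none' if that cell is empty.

<E> ::= <C>

FIRST(<S>): from <S>::=v <E> we get {v}. So FIRST(<S>) = {v}.
FIRST(<C>): from <C>::=t t we get {t}; from <C>::=v t we get {v}. So FIRST(<C>) = {t, v}.
FIRST(<E>): from <E>::=<C> we get {t, v}; from <E>::=epsilon we get {epsilon}. So FIRST(<E>) = {epsilon, t, v}.
FOLLOW(<S>) includes $ since <S> is the start symbol.
FOLLOW(<S>): <S> appears on no right-hand side. Thus FOLLOW(<S>) = {$}.
FOLLOW(<E>): in <S>::=v <E>, the suffix after <E> is empty, so FOLLOW(<E>) ⊇ FOLLOW(<S>) = {$}. Thus FOLLOW(<E>) = {$}.
For <E> ::= <C>: FIRST(<C>) = {t, v}, so it goes in M[<E>, t] for t ∈ {t, v}.
For <E> ::= epsilon: FIRST(epsilon) = {epsilon}, so it goes in M[<E>, t] for t ∈ {}; since epsilon ∈ FIRST, also for every t ∈ FOLLOW(<E>) = {$}.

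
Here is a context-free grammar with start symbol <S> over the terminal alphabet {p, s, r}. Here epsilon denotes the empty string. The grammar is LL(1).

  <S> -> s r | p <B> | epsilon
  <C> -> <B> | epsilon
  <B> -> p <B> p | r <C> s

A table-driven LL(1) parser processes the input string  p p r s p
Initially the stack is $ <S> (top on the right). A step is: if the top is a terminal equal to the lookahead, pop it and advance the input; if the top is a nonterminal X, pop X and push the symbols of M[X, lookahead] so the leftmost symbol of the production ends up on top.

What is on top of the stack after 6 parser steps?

step 1: stack=$ <S>  input=p p r s p $  — expand <S> -> p <B>
step 2: stack=$ <B> p  input=p p r s p $  — match p
step 3: stack=$ <B>  input=p r s p $  — expand <B> -> p <B> p
step 4: stack=$ p <B> p  input=p r s p $  — match p
step 5: stack=$ p <B>  input=r s p $  — expand <B> -> r <C> s
step 6: stack=$ p s <C> r  input=r s p $  — match r
Stack after step 6: $ p s <C> (top = <C>).

<C>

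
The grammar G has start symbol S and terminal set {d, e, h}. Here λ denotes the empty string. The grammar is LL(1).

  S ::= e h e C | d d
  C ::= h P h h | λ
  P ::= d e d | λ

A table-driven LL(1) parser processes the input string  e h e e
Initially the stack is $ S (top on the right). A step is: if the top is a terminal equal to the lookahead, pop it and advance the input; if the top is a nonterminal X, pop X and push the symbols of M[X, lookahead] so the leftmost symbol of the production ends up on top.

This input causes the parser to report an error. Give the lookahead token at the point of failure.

     Stack      Input      Action
  1  $ S        e h e e $  expand S ::= e h e C
  2  $ C e h e  e h e e $  match e
  3  $ C e h    h e e $    match h
  4  $ C e      e e $      match e
  5  $ C        e $        error: M[C, e] is empty

e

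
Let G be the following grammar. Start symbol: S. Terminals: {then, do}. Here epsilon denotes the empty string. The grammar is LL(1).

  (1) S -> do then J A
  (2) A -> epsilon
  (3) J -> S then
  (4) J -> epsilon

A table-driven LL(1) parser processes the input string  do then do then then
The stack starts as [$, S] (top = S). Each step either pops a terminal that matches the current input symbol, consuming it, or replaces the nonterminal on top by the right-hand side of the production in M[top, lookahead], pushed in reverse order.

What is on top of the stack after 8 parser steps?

     Stack                 Input                   Action
  1  $ S                   do then do then then $  expand S -> do then J A
  2  $ A J then do         do then do then then $  match do
  3  $ A J then            then do then then $     match then
  4  $ A J                 do then then $          expand J -> S then
  5  $ A then S            do then then $          expand S -> do then J A
  6  $ A then A J then do  do then then $          match do
  7  $ A then A J then     then then $             match then
  8  $ A then A J          then $                  expand J -> epsilon
Stack after step 8: $ A then A (top = A).

A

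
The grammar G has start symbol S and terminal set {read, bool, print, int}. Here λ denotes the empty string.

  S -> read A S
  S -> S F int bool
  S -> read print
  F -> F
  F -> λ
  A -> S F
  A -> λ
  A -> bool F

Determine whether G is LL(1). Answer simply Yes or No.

FIRST(S) = {read}
FIRST(F) = {λ}
FIRST(A) = {λ, bool, read}
FOLLOW(S) = {$, int, read}
FOLLOW(F) = {int, read}
FOLLOW(A) = {read}
Cell M[A, read] receives both A -> S F and A -> λ — the grammar is not LL(1).

No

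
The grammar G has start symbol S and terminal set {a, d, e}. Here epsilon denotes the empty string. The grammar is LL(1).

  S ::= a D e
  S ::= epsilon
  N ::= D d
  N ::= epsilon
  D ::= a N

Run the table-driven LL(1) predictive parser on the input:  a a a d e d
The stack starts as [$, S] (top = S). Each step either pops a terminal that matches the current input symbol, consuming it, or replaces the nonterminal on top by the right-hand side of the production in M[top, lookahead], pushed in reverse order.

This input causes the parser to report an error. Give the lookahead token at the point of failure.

      Stack      Input          Action
   1  $ S        a a a d e d $  expand S ::= a D e
   2  $ e D a    a a a d e d $  match a
   3  $ e D      a a d e d $    expand D ::= a N
   4  $ e N a    a a d e d $    match a
   5  $ e N      a d e d $      expand N ::= D d
   6  $ e d D    a d e d $      expand D ::= a N
   7  $ e d N a  a d e d $      match a
   8  $ e d N    d e d $        expand N ::= epsilon
   9  $ e d      d e d $        match d
  10  $ e        e d $          match e
  11  $          d $            error: stack empty but input remains

d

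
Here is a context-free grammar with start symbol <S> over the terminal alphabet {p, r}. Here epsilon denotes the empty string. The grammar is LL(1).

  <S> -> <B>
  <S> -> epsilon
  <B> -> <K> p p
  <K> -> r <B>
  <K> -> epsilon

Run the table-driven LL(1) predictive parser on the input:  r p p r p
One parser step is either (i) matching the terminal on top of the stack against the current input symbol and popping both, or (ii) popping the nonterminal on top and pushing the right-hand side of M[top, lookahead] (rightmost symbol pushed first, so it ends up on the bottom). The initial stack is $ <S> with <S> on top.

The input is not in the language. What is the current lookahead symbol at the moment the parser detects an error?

r

step 1: stack=$ <S>  input=r p p r p $  — expand <S> -> <B>
step 2: stack=$ <B>  input=r p p r p $  — expand <B> -> <K> p p
step 3: stack=$ p p <K>  input=r p p r p $  — expand <K> -> r <B>
step 4: stack=$ p p <B> r  input=r p p r p $  — match r
step 5: stack=$ p p <B>  input=p p r p $  — expand <B> -> <K> p p
step 6: stack=$ p p p p <K>  input=p p r p $  — expand <K> -> epsilon
step 7: stack=$ p p p p  input=p p r p $  — match p
step 8: stack=$ p p p  input=p r p $  — match p
step 9: stack=$ p p  input=r p $  — error: top is terminal p but lookahead is r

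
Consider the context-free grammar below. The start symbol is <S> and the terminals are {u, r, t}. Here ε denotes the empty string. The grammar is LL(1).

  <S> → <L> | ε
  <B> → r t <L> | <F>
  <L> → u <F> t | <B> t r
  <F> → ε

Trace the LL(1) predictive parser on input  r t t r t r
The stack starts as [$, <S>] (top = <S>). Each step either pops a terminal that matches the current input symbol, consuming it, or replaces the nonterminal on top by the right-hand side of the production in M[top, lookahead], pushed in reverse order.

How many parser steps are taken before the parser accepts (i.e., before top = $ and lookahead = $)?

12

      Stack          Input          Action
   1  $ <S>          r t t r t r $  expand <S> → <L>
   2  $ <L>          r t t r t r $  expand <L> → <B> t r
   3  $ r t <B>      r t t r t r $  expand <B> → r t <L>
   4  $ r t <L> t r  r t t r t r $  match r
   5  $ r t <L> t    t t r t r $    match t
   6  $ r t <L>      t r t r $      expand <L> → <B> t r
   7  $ r t r t <B>  t r t r $      expand <B> → <F>
   8  $ r t r t <F>  t r t r $      expand <F> → ε
   9  $ r t r t      t r t r $      match t
  10  $ r t r        r t r $        match r
  11  $ r t          t r $          match t
  12  $ r            r $            match r
Accept reached after 12 steps.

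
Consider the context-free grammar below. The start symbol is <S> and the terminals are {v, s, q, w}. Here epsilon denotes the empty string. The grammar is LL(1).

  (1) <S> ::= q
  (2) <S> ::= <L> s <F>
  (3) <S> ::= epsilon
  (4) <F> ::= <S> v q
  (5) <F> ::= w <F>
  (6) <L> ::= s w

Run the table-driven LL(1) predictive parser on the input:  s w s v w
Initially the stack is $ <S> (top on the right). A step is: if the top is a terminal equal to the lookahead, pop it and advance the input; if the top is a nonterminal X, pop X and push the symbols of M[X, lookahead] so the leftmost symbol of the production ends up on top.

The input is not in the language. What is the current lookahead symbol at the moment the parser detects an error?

w

step 1: stack=$ <S>  input=s w s v w $  — expand <S> ::= <L> s <F>
step 2: stack=$ <F> s <L>  input=s w s v w $  — expand <L> ::= s w
step 3: stack=$ <F> s w s  input=s w s v w $  — match s
step 4: stack=$ <F> s w  input=w s v w $  — match w
step 5: stack=$ <F> s  input=s v w $  — match s
step 6: stack=$ <F>  input=v w $  — expand <F> ::= <S> v q
step 7: stack=$ q v <S>  input=v w $  — expand <S> ::= epsilon
step 8: stack=$ q v  input=v w $  — match v
step 9: stack=$ q  input=w $  — error: top is terminal q but lookahead is w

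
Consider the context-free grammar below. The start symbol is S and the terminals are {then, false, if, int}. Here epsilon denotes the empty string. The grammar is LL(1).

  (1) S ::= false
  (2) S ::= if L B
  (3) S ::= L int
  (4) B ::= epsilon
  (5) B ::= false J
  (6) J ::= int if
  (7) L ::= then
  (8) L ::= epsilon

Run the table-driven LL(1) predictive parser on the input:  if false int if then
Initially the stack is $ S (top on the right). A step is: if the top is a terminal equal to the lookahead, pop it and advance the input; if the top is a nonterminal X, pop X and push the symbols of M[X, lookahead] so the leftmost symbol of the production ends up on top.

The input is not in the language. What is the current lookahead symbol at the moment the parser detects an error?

step 1: stack=$ S  input=if false int if then $  — expand S ::= if L B
step 2: stack=$ B L if  input=if false int if then $  — match if
step 3: stack=$ B L  input=false int if then $  — expand L ::= epsilon
step 4: stack=$ B  input=false int if then $  — expand B ::= false J
step 5: stack=$ J false  input=false int if then $  — match false
step 6: stack=$ J  input=int if then $  — expand J ::= int if
step 7: stack=$ if int  input=int if then $  — match int
step 8: stack=$ if  input=if then $  — match if
step 9: stack=$  input=then $  — error: stack empty but input remains

then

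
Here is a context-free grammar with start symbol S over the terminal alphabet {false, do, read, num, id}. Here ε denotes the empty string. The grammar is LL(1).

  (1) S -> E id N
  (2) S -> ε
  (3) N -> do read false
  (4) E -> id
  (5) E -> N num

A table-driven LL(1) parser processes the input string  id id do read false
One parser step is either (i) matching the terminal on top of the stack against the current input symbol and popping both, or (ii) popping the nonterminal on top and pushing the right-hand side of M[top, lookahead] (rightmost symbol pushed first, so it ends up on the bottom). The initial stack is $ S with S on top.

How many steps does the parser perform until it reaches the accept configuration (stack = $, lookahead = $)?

     Stack            Input                  Action
  1  $ S              id id do read false $  expand S -> E id N
  2  $ N id E         id id do read false $  expand E -> id
  3  $ N id id        id id do read false $  match id
  4  $ N id           id do read false $     match id
  5  $ N              do read false $        expand N -> do read false
  6  $ false read do  do read false $        match do
  7  $ false read     read false $           match read
  8  $ false          false $                match false
Accept reached after 8 steps.

8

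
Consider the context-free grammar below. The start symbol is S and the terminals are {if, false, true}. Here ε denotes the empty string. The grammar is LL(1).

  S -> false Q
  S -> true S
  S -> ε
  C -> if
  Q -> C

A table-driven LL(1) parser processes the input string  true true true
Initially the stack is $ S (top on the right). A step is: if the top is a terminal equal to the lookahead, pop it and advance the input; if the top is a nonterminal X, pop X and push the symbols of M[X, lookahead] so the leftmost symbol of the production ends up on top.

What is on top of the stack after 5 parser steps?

step 1: stack=$ S  input=true true true $  — expand S -> true S
step 2: stack=$ S true  input=true true true $  — match true
step 3: stack=$ S  input=true true $  — expand S -> true S
step 4: stack=$ S true  input=true true $  — match true
step 5: stack=$ S  input=true $  — expand S -> true S
Stack after step 5: $ S true (top = true).

true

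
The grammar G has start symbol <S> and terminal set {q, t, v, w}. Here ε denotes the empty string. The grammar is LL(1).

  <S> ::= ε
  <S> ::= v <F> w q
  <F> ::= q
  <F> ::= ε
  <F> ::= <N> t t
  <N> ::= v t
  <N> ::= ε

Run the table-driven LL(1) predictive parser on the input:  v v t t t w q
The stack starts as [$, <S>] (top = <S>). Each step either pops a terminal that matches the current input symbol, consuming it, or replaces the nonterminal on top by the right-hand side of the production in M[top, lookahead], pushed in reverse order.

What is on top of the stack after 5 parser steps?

t

     Stack          Input            Action
  1  $ <S>          v v t t t w q $  expand <S> ::= v <F> w q
  2  $ q w <F> v    v v t t t w q $  match v
  3  $ q w <F>      v t t t w q $    expand <F> ::= <N> t t
  4  $ q w t t <N>  v t t t w q $    expand <N> ::= v t
  5  $ q w t t t v  v t t t w q $    match v
Stack after step 5: $ q w t t t (top = t).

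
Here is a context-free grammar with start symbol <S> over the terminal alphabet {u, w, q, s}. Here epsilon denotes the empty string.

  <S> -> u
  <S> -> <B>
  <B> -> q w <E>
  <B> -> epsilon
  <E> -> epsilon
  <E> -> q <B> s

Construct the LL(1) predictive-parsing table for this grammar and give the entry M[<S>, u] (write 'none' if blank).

FIRST(<B>) = {epsilon, q}
FIRST(<E>) = {epsilon, q}
FIRST(<S>) = {epsilon, q, u}  (via <B>)
FOLLOW(<S>) includes $ since <S> is the start symbol.
FOLLOW(<S>): <S> appears on no right-hand side. Thus FOLLOW(<S>) = {$}.
For <S> -> u: FIRST(u) = {u}, so it goes in M[<S>, t] for t ∈ {u}.
For <S> -> <B>: FIRST(<B>) = {epsilon, q}, so it goes in M[<S>, t] for t ∈ {q}; since epsilon ∈ FIRST, also for every t ∈ FOLLOW(<S>) = {$}.

<S> -> u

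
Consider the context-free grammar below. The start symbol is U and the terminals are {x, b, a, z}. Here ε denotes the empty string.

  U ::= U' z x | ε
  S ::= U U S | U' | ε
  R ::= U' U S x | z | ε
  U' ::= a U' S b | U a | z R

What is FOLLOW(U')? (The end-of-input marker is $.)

FIRST(U) = {ε, a, z}  (via U' z x)
FIRST(U') = {a, z}  (via U a)
FIRST(S) = {ε, a, z}  (via U U S, U')
FIRST(R) = {ε, a, z}  (via U' U S x)
FOLLOW(U) includes $ since U is the start symbol.
FOLLOW(S): in S::=U U S, the suffix after S is empty (adds nothing new); in R::=U' U S x, S is followed by x with FIRST {x}; in U'::=a U' S b, S is followed by b with FIRST {b}. Thus FOLLOW(S) = {b, x}.
FOLLOW(U): in S::=U U S (occurrence 1), U is followed by U S with FIRST {ε, a, z}; in S::=U U S (occurrence 1), the suffix after U is nullable, so FOLLOW(U) ⊇ FOLLOW(S) = {b, x}; in S::=U U S (occurrence 2), U is followed by S with FIRST {ε, a, z}; in S::=U U S (occurrence 2), the suffix after U is nullable, so FOLLOW(U) ⊇ FOLLOW(S) = {b, x}; in R::=U' U S x, U is followed by S x with FIRST {a, x, z}; in U'::=U a, U is followed by a with FIRST {a}. Thus FOLLOW(U) = {$, a, b, x, z}.
FOLLOW(U'): in U::=U' z x, U' is followed by z x with FIRST {z}; in S::=U', the suffix after U' is empty, so FOLLOW(U') ⊇ FOLLOW(S) = {b, x}; in R::=U' U S x, U' is followed by U S x with FIRST {a, x, z}; in U'::=a U' S b, U' is followed by S b with FIRST {a, b, z}. Thus FOLLOW(U') = {a, b, x, z}.
FOLLOW(R): in U'::=z R, the suffix after R is empty, so FOLLOW(R) ⊇ FOLLOW(U') = {a, b, x, z}. Thus FOLLOW(R) = {a, b, x, z}.

{a, b, x, z}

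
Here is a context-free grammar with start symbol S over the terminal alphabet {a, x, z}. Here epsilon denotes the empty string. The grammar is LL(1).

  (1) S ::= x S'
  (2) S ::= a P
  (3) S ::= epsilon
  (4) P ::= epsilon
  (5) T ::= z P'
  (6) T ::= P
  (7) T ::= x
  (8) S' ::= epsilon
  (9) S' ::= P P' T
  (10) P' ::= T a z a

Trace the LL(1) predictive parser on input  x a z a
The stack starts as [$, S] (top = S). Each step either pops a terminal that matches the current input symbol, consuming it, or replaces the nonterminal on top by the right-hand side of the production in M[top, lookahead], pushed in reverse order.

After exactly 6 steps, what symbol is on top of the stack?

P

     Stack        Input      Action
  1  $ S          x a z a $  expand S ::= x S'
  2  $ S' x       x a z a $  match x
  3  $ S'         a z a $    expand S' ::= P P' T
  4  $ T P' P     a z a $    expand P ::= epsilon
  5  $ T P'       a z a $    expand P' ::= T a z a
  6  $ T a z a T  a z a $    expand T ::= P
Stack after step 6: $ T a z a P (top = P).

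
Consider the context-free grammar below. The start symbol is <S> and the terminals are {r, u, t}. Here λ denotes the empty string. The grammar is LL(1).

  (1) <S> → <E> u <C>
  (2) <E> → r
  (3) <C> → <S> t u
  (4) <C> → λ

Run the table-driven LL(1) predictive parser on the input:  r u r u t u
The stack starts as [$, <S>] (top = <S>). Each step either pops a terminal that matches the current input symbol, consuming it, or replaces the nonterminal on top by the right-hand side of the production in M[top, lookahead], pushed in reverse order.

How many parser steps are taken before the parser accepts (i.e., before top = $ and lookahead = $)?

step 1: stack=$ <S>  input=r u r u t u $  — expand <S> → <E> u <C>
step 2: stack=$ <C> u <E>  input=r u r u t u $  — expand <E> → r
step 3: stack=$ <C> u r  input=r u r u t u $  — match r
step 4: stack=$ <C> u  input=u r u t u $  — match u
step 5: stack=$ <C>  input=r u t u $  — expand <C> → <S> t u
step 6: stack=$ u t <S>  input=r u t u $  — expand <S> → <E> u <C>
step 7: stack=$ u t <C> u <E>  input=r u t u $  — expand <E> → r
step 8: stack=$ u t <C> u r  input=r u t u $  — match r
step 9: stack=$ u t <C> u  input=u t u $  — match u
step 10: stack=$ u t <C>  input=t u $  — expand <C> → λ
step 11: stack=$ u t  input=t u $  — match t
step 12: stack=$ u  input=u $  — match u
Accept reached after 12 steps.

12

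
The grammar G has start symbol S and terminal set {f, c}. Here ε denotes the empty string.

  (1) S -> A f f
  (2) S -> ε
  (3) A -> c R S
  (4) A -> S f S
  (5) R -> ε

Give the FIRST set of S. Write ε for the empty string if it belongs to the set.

FIRST(R) = {ε}
FIRST(S) = {ε, c, f}  (via A f f)
FIRST(A) = {c, f}  (via S f S)

{ε, c, f}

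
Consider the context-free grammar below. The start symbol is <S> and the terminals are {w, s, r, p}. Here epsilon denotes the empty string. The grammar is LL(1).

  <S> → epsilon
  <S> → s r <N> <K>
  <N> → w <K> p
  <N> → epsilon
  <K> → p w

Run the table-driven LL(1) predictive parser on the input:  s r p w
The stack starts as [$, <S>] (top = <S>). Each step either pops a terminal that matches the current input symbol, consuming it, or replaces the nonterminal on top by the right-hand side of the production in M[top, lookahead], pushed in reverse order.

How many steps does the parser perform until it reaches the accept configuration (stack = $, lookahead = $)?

7

step 1: stack=$ <S>  input=s r p w $  — expand <S> → s r <N> <K>
step 2: stack=$ <K> <N> r s  input=s r p w $  — match s
step 3: stack=$ <K> <N> r  input=r p w $  — match r
step 4: stack=$ <K> <N>  input=p w $  — expand <N> → epsilon
step 5: stack=$ <K>  input=p w $  — expand <K> → p w
step 6: stack=$ w p  input=p w $  — match p
step 7: stack=$ w  input=w $  — match w
Accept reached after 7 steps.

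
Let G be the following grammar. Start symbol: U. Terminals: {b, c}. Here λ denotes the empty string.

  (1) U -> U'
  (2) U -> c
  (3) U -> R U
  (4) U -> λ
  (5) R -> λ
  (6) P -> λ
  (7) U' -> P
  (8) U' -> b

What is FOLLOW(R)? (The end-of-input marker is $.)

{$, b, c}

FIRST(R) = {λ}
FIRST(P) = {λ}
FIRST(U') = {λ, b}  (via P)
FIRST(U) = {λ, b, c}  (via U', R U)
FOLLOW(U) includes $ since U is the start symbol.
FOLLOW(U): in U->R U, the suffix after U is empty (adds nothing new). Thus FOLLOW(U) = {$}.
FOLLOW(R): in U->R U, R is followed by U with FIRST {λ, b, c}; in U->R U, the suffix after R is nullable, so FOLLOW(R) ⊇ FOLLOW(U) = {$}. Thus FOLLOW(R) = {$, b, c}.
FOLLOW(U'): in U->U', the suffix after U' is empty, so FOLLOW(U') ⊇ FOLLOW(U) = {$}. Thus FOLLOW(U') = {$}.
FOLLOW(P): in U'->P, the suffix after P is empty, so FOLLOW(P) ⊇ FOLLOW(U') = {$}. Thus FOLLOW(P) = {$}.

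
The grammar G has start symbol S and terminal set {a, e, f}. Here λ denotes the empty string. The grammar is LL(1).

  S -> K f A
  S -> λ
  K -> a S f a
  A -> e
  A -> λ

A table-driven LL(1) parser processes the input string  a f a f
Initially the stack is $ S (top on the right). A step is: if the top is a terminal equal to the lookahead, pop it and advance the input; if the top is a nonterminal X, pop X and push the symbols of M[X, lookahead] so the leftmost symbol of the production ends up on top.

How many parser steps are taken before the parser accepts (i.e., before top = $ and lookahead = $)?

     Stack          Input      Action
  1  $ S            a f a f $  expand S -> K f A
  2  $ A f K        a f a f $  expand K -> a S f a
  3  $ A f a f S a  a f a f $  match a
  4  $ A f a f S    f a f $    expand S -> λ
  5  $ A f a f      f a f $    match f
  6  $ A f a        a f $      match a
  7  $ A f          f $        match f
  8  $ A            $          expand A -> λ
Accept reached after 8 steps.

8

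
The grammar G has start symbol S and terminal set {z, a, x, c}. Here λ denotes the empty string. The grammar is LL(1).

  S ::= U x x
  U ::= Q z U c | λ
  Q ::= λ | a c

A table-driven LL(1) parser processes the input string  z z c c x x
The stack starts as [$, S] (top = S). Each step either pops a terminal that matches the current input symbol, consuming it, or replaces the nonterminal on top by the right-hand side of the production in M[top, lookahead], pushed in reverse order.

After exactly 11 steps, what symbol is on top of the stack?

step 1: stack=$ S  input=z z c c x x $  — expand S ::= U x x
step 2: stack=$ x x U  input=z z c c x x $  — expand U ::= Q z U c
step 3: stack=$ x x c U z Q  input=z z c c x x $  — expand Q ::= λ
step 4: stack=$ x x c U z  input=z z c c x x $  — match z
step 5: stack=$ x x c U  input=z c c x x $  — expand U ::= Q z U c
step 6: stack=$ x x c c U z Q  input=z c c x x $  — expand Q ::= λ
step 7: stack=$ x x c c U z  input=z c c x x $  — match z
step 8: stack=$ x x c c U  input=c c x x $  — expand U ::= λ
step 9: stack=$ x x c c  input=c c x x $  — match c
step 10: stack=$ x x c  input=c x x $  — match c
step 11: stack=$ x x  input=x x $  — match x
Stack after step 11: $ x (top = x).

x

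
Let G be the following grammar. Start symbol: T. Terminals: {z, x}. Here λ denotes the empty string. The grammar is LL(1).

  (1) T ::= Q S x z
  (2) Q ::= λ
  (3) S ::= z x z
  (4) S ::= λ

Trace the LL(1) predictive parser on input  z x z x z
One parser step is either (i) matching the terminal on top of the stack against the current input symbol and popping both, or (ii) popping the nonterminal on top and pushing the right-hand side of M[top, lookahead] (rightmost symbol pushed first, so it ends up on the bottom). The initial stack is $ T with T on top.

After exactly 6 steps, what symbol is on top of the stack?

step 1: stack=$ T  input=z x z x z $  — expand T ::= Q S x z
step 2: stack=$ z x S Q  input=z x z x z $  — expand Q ::= λ
step 3: stack=$ z x S  input=z x z x z $  — expand S ::= z x z
step 4: stack=$ z x z x z  input=z x z x z $  — match z
step 5: stack=$ z x z x  input=x z x z $  — match x
step 6: stack=$ z x z  input=z x z $  — match z
Stack after step 6: $ z x (top = x).

x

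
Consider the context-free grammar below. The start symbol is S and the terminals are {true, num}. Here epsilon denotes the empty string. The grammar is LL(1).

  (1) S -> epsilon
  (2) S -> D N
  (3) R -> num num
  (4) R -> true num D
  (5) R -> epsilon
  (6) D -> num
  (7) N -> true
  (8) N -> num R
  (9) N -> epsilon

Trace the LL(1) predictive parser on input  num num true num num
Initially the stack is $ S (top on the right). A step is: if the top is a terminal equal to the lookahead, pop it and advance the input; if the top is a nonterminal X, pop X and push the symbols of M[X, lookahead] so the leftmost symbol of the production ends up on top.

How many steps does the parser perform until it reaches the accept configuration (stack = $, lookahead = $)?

10

step 1: stack=$ S  input=num num true num num $  — expand S -> D N
step 2: stack=$ N D  input=num num true num num $  — expand D -> num
step 3: stack=$ N num  input=num num true num num $  — match num
step 4: stack=$ N  input=num true num num $  — expand N -> num R
step 5: stack=$ R num  input=num true num num $  — match num
step 6: stack=$ R  input=true num num $  — expand R -> true num D
step 7: stack=$ D num true  input=true num num $  — match true
step 8: stack=$ D num  input=num num $  — match num
step 9: stack=$ D  input=num $  — expand D -> num
step 10: stack=$ num  input=num $  — match num
Accept reached after 10 steps.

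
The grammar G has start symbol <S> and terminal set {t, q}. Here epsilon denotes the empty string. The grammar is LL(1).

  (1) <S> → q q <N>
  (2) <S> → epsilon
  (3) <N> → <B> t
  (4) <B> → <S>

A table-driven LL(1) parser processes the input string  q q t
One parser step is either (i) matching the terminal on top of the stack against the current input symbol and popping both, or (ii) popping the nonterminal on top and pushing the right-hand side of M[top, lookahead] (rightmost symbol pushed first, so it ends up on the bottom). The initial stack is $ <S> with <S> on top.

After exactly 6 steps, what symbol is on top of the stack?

step 1: stack=$ <S>  input=q q t $  — expand <S> → q q <N>
step 2: stack=$ <N> q q  input=q q t $  — match q
step 3: stack=$ <N> q  input=q t $  — match q
step 4: stack=$ <N>  input=t $  — expand <N> → <B> t
step 5: stack=$ t <B>  input=t $  — expand <B> → <S>
step 6: stack=$ t <S>  input=t $  — expand <S> → epsilon
Stack after step 6: $ t (top = t).

t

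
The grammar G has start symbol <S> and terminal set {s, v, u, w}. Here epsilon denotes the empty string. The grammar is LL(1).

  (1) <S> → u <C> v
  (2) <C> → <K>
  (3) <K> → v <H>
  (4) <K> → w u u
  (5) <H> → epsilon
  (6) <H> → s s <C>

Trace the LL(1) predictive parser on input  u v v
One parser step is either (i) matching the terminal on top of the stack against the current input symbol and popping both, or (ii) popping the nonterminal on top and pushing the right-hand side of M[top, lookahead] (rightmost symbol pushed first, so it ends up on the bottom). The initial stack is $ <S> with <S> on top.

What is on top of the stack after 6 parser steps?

     Stack      Input    Action
  1  $ <S>      u v v $  expand <S> → u <C> v
  2  $ v <C> u  u v v $  match u
  3  $ v <C>    v v $    expand <C> → <K>
  4  $ v <K>    v v $    expand <K> → v <H>
  5  $ v <H> v  v v $    match v
  6  $ v <H>    v $      expand <H> → epsilon
Stack after step 6: $ v (top = v).

v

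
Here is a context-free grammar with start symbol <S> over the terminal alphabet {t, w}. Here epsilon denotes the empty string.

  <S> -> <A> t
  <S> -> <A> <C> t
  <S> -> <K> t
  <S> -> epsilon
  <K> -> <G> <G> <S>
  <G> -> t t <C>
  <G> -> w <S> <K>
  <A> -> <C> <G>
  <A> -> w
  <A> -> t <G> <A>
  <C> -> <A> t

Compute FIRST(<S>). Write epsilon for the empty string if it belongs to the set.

FIRST(<G>) = {t, w}
FIRST(<K>) = {t, w}  (via <G> <G> <S>)
FIRST(<S>) = {epsilon, t, w}  (via <A> t, <A> <C> t, <K> t)
FIRST(<A>) = {t, w}  (via <C> <G>)
FIRST(<C>) = {t, w}  (via <A> t)

{epsilon, t, w}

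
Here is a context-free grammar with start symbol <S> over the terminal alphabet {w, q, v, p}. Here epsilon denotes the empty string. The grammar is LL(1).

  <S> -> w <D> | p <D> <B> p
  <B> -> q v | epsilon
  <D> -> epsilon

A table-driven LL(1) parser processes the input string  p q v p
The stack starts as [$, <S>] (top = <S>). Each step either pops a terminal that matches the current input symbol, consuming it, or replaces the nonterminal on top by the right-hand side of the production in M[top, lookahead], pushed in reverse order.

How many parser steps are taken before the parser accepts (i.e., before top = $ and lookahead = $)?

     Stack          Input      Action
  1  $ <S>          p q v p $  expand <S> -> p <D> <B> p
  2  $ p <B> <D> p  p q v p $  match p
  3  $ p <B> <D>    q v p $    expand <D> -> epsilon
  4  $ p <B>        q v p $    expand <B> -> q v
  5  $ p v q        q v p $    match q
  6  $ p v          v p $      match v
  7  $ p            p $        match p
Accept reached after 7 steps.

7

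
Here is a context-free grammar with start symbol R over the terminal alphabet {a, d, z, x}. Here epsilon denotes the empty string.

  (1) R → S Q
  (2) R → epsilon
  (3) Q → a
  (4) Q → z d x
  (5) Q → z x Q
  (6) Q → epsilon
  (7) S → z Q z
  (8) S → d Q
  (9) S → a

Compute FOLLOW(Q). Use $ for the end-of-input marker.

{$, a, z}

FIRST(Q) = {epsilon, a, z}
FIRST(S) = {a, d, z}
FIRST(R) = {epsilon, a, d, z}  (via S Q)
FOLLOW(R) includes $ since R is the start symbol.
FOLLOW(R): R appears on no right-hand side. Thus FOLLOW(R) = {$}.
FOLLOW(S): in R→S Q, S is followed by Q with FIRST {epsilon, a, z}; in R→S Q, the suffix after S is nullable, so FOLLOW(S) ⊇ FOLLOW(R) = {$}. Thus FOLLOW(S) = {$, a, z}.
FOLLOW(Q): in R→S Q, the suffix after Q is empty, so FOLLOW(Q) ⊇ FOLLOW(R) = {$}; in Q→z x Q, the suffix after Q is empty (adds nothing new); in S→z Q z, Q is followed by z with FIRST {z}; in S→d Q, the suffix after Q is empty, so FOLLOW(Q) ⊇ FOLLOW(S) = {$, a, z}. Thus FOLLOW(Q) = {$, a, z}.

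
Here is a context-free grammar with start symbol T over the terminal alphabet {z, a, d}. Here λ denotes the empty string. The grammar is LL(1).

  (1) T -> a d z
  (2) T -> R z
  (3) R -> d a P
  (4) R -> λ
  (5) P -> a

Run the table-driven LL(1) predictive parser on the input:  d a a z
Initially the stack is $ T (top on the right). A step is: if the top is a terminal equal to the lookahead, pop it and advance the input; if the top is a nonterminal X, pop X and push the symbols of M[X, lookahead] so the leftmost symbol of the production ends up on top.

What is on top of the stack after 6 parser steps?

step 1: stack=$ T  input=d a a z $  — expand T -> R z
step 2: stack=$ z R  input=d a a z $  — expand R -> d a P
step 3: stack=$ z P a d  input=d a a z $  — match d
step 4: stack=$ z P a  input=a a z $  — match a
step 5: stack=$ z P  input=a z $  — expand P -> a
step 6: stack=$ z a  input=a z $  — match a
Stack after step 6: $ z (top = z).

z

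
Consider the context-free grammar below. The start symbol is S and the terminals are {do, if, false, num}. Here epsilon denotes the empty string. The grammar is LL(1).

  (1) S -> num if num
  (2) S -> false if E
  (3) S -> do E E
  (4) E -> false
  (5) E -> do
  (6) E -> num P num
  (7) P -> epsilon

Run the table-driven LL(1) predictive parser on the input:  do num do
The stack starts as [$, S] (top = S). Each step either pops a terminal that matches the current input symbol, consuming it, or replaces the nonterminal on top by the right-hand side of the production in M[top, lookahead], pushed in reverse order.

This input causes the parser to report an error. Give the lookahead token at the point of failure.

     Stack          Input        Action
  1  $ S            do num do $  expand S -> do E E
  2  $ E E do       do num do $  match do
  3  $ E E          num do $     expand E -> num P num
  4  $ E num P num  num do $     match num
  5  $ E num P      do $         error: M[P, do] is empty

do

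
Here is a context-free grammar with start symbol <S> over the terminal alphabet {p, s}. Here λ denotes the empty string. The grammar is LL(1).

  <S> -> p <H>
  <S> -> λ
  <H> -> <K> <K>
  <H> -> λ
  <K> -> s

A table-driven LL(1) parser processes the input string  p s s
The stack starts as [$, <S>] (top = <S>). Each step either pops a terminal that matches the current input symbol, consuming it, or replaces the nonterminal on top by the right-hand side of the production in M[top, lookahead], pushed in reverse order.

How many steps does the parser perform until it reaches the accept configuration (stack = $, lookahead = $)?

     Stack      Input    Action
  1  $ <S>      p s s $  expand <S> -> p <H>
  2  $ <H> p    p s s $  match p
  3  $ <H>      s s $    expand <H> -> <K> <K>
  4  $ <K> <K>  s s $    expand <K> -> s
  5  $ <K> s    s s $    match s
  6  $ <K>      s $      expand <K> -> s
  7  $ s        s $      match s
Accept reached after 7 steps.

7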